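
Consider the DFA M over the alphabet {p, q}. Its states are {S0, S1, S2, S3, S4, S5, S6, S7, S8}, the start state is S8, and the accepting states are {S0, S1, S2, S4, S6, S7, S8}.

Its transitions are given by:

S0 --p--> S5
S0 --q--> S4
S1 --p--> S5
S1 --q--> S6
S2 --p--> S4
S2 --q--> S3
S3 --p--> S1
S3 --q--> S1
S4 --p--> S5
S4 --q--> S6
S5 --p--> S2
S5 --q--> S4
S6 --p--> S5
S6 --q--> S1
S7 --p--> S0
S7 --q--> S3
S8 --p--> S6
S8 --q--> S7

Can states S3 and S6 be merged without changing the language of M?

No

Start with accepting vs non-accepting: {S0,S1,S2,S4,S6,S7,S8} | {S3,S5}.
Refine {S0,S1,S2,S4,S6,S7,S8} on symbol p: members go to different blocks, giving {S0,S1,S4,S6} and {S2,S7,S8}.
Refine {S3,S5} on symbol p: members go to different blocks, giving {S3} and {S5}.
Split {S2,S7,S8} by δ(·,q) → {S2,S7} and {S8}.
The partition is now stable with 5 blocks: {S0,S1,S4,S6} | {S3} | {S2,S7} | {S5} | {S8}.
S3 and S6 end up in different blocks, so they are distinguishable. For instance, the string 'ε' is accepted from only S6.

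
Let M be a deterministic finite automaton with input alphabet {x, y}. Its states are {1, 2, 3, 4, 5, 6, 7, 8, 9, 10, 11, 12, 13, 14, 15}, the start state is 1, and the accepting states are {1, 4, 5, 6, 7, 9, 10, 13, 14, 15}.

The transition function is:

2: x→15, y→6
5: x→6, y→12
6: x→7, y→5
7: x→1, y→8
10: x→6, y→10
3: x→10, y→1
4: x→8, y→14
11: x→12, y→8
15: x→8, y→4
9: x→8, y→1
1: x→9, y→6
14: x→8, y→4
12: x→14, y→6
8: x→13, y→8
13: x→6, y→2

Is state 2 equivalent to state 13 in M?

States {3,10,11} cannot be reached from the start state, so discard them.
Start with accepting vs non-accepting: {1,4,5,6,7,9,13,14,15} | {2,8,12}.
On input x, block {1,4,5,6,7,9,13,14,15} splits into {1,5,6,7,13} and {4,9,14,15}.
On input x, block {1,5,6,7,13} splits into {5,6,7,13} and {1}.
On input x, block {5,6,7,13} splits into {5,6,13} and {7}.
Refine {5,6,13} on symbol x: members go to different blocks, giving {5,13} and {6}.
Refine {2,8,12} on symbol x: members go to different blocks, giving {2,12} and {8}.
On input y, block {4,9,14,15} splits into {4,14,15} and {9}.
Stable partition: {5,13} | {2,12} | {4,14,15} | {1} | {7} | {6} | {8} | {9} — 8 equivalence classes.
2 and 13 end up in different blocks, so they are distinguishable. For instance, the string 'ε' is accepted from only 13.

No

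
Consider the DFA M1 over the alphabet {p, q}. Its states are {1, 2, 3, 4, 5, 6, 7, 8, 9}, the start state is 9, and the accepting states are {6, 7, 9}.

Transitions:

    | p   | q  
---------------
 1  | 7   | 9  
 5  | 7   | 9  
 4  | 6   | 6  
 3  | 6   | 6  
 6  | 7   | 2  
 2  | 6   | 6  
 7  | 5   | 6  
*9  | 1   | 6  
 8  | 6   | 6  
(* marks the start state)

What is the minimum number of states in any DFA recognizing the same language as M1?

Reachable states from the start: {1,2,5,6,7,9}. Unreachable: {3,4,8} — drop them.
Initial partition by acceptance: {6,7,9} | {1,2,5}.
Split {6,7,9} by δ(·,p) → {7,9} and {6}.
Refine {1,2,5} on symbol p: members go to different blocks, giving {1,5} and {2}.
Stable partition: {7,9} | {1,5} | {6} | {2} — 4 equivalence classes.

4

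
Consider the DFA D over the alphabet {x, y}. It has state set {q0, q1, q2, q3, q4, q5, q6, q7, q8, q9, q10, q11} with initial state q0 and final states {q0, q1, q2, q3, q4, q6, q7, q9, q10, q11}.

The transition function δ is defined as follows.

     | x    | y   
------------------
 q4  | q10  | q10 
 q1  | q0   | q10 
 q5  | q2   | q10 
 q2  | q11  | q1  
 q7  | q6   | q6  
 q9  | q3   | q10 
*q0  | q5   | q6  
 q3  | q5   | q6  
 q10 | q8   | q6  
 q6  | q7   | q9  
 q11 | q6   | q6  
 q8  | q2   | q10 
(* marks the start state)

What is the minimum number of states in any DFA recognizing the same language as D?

5

First remove the unreachable states {q4}; 11 states remain.
Start with accepting vs non-accepting: {q0,q1,q2,q3,q6,q7,q9,q10,q11} | {q5,q8}.
Split {q0,q1,q2,q3,q6,q7,q9,q10,q11} by δ(·,x) → {q1,q2,q6,q7,q9,q11} and {q0,q3,q10}.
On input x, block {q1,q2,q6,q7,q9,q11} splits into {q2,q6,q7,q11} and {q1,q9}.
Split {q2,q6,q7,q11} by δ(·,y) → {q2,q6} and {q7,q11}.
Stable partition: {q2,q6} | {q5,q8} | {q0,q3,q10} | {q1,q9} | {q7,q11} — 5 equivalence classes.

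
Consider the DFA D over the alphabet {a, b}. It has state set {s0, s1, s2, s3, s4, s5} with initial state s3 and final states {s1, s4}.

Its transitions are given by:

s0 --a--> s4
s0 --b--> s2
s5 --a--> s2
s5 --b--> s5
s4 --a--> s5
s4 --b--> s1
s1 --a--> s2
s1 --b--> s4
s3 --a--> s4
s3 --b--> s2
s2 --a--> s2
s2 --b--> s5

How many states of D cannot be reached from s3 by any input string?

Starting at s3 and following transitions, the reachable set is {s1, s2, s3, s4, s5}. That leaves s0 unreachable — 1 in total.

1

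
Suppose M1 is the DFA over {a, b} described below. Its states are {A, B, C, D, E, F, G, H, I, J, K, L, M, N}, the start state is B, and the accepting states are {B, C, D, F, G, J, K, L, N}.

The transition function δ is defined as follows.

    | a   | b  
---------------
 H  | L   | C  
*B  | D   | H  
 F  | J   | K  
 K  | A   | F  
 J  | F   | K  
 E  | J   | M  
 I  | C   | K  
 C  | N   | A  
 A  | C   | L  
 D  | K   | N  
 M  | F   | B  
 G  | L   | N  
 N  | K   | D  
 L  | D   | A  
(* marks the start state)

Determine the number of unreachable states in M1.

No path from B leads to E, G, I, M; the other 10 states are all reachable.

4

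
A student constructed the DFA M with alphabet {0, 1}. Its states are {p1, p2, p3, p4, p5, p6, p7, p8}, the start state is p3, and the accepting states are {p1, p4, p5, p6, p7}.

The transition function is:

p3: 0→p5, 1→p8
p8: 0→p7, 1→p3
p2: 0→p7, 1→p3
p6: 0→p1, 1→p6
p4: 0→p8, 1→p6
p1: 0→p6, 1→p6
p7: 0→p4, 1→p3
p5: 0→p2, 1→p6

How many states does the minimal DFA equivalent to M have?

P0 = {p1,p4,p5,p6,p7} | {p2,p3,p8}.
On input 0, block {p1,p4,p5,p6,p7} splits into {p1,p6,p7} and {p4,p5}.
On input 0, block {p1,p6,p7} splits into {p1,p6} and {p7}.
On input 0, block {p2,p3,p8} splits into {p2,p8} and {p3}.
No further refinement is possible. Final partition (5 blocks): {p1,p6} | {p2,p8} | {p4,p5} | {p7} | {p3}.

5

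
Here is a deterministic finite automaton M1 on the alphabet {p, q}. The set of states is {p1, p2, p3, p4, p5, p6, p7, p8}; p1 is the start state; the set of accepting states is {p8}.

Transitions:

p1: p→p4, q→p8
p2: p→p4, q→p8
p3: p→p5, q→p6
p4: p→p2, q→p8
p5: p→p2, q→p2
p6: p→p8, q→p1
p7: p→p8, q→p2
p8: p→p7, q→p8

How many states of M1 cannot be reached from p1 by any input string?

BFS from p1 reaches {p1, p2, p4, p7, p8}; the 3 state(s) p3, p5, p6 are never visited.

3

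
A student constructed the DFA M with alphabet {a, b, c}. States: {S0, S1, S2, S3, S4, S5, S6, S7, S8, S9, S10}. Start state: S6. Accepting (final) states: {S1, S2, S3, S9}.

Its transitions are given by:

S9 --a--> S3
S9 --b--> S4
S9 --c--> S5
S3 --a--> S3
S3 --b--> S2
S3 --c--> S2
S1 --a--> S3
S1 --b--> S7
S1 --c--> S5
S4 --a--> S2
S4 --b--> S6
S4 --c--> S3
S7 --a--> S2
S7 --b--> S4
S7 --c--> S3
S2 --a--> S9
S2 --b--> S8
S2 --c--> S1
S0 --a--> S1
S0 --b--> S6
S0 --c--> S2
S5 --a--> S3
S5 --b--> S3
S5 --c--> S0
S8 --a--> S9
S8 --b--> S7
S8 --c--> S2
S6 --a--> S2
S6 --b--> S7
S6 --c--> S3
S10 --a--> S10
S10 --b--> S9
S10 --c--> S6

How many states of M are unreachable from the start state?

1

Starting at S6 and following transitions, the reachable set is {S0, S1, S2, S3, S4, S5, S6, S7, S8, S9}. That leaves S10 unreachable — 1 in total.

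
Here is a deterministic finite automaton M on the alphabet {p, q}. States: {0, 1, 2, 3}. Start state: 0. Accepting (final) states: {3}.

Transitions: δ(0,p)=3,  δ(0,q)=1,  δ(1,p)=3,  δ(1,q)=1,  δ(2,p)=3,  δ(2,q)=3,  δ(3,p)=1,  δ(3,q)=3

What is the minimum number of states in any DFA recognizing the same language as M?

2

Reachable states from the start: {0,1,3}. Unreachable: {2} — drop them.
Initial partition by acceptance: {3} | {0,1}.
No further refinement is possible. Final partition (2 blocks): {3} | {0,1}.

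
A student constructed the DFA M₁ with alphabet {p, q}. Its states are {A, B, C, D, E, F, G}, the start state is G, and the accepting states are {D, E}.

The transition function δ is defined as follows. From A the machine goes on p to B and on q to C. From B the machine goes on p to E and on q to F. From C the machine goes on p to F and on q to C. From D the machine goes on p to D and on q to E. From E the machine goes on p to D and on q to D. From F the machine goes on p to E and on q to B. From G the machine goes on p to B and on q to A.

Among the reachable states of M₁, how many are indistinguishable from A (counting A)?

All states are reachable from the start state.
P0 = {D,E} | {A,B,C,F,G}.
Refine {A,B,C,F,G} on symbol p: members go to different blocks, giving {A,C,G} and {B,F}.
The partition is now stable with 3 blocks: {D,E} | {A,C,G} | {B,F}.
State A belongs to the block {A,C,G}, which has 3 states.

3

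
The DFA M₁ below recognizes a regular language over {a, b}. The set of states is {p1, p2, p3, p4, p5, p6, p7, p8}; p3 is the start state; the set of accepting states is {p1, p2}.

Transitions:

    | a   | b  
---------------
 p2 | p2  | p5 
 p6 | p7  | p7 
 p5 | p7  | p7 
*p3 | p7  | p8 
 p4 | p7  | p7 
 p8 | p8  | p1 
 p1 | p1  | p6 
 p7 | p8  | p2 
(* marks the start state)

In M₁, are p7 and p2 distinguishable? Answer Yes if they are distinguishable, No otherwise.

First remove the unreachable states {p4}; 7 states remain.
P0 = {p1,p2} | {p3,p5,p6,p7,p8}.
Split {p3,p5,p6,p7,p8} by δ(·,b) → {p3,p5,p6} and {p7,p8}.
No further refinement is possible. Final partition (3 blocks): {p1,p2} | {p3,p5,p6} | {p7,p8}.
p7 and p2 end up in different blocks, so they are distinguishable. For instance, the string 'ε' is accepted from only p2.

Yes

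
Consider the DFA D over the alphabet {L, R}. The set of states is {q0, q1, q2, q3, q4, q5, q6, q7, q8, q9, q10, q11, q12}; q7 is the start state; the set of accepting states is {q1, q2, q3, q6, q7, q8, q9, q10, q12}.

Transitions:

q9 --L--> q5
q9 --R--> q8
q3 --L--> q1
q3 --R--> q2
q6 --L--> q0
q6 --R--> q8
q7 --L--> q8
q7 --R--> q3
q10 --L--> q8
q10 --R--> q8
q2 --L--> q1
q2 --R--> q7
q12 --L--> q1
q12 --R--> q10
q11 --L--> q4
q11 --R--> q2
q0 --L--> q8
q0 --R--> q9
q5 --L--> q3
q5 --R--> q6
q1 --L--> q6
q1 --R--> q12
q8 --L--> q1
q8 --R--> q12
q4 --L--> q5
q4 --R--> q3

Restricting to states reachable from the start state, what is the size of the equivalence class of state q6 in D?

2

States {q4,q11} cannot be reached from the start state, so discard them.
Start with accepting vs non-accepting: {q1,q2,q3,q6,q7,q8,q9,q10,q12} | {q0,q5}.
On input L, block {q1,q2,q3,q6,q7,q8,q9,q10,q12} splits into {q1,q2,q3,q7,q8,q10,q12} and {q6,q9}.
On input L, block {q1,q2,q3,q7,q8,q10,q12} splits into {q2,q3,q7,q8,q10,q12} and {q1}.
On input L, block {q2,q3,q7,q8,q10,q12} splits into {q2,q3,q8,q12} and {q7,q10}.
Split {q2,q3,q8,q12} by δ(·,R) → {q2,q12} and {q3,q8}.
The partition is now stable with 6 blocks: {q2,q12} | {q0,q5} | {q6,q9} | {q1} | {q7,q10} | {q3,q8}.
State q6 belongs to the block {q6,q9}, which has 2 states.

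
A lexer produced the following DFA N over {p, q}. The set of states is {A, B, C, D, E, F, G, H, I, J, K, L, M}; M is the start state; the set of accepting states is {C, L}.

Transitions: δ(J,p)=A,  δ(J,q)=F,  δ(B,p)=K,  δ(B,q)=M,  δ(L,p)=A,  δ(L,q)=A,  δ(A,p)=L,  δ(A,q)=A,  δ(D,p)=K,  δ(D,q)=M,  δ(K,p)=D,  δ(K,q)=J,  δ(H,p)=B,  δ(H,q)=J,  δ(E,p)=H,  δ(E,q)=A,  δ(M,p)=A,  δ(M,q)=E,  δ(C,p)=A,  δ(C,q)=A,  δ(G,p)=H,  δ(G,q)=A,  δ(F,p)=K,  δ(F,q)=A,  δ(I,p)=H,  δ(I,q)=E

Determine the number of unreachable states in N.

3

BFS from M reaches {A, B, D, E, F, H, J, K, L, M}; the 3 state(s) C, G, I are never visited.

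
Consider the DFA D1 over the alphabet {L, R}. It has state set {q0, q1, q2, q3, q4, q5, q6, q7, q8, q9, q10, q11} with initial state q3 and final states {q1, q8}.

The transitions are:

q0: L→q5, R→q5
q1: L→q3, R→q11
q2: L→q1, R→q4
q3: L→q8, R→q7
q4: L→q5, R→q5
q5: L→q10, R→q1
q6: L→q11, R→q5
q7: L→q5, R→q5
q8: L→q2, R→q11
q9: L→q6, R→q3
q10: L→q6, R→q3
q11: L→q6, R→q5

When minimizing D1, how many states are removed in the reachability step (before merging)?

No path from q3 leads to q0, q9; the other 10 states are all reachable.

2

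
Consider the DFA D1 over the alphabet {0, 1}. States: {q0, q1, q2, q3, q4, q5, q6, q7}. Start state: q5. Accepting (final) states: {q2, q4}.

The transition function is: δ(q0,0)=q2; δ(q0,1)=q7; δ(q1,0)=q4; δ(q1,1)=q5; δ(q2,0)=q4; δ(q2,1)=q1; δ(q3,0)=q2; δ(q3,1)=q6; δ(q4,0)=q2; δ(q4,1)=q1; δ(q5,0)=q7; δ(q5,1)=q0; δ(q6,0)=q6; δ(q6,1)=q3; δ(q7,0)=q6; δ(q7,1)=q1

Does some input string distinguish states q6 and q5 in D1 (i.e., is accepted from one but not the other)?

No

Start with accepting vs non-accepting: {q2,q4} | {q0,q1,q3,q5,q6,q7}.
On input 0, block {q0,q1,q3,q5,q6,q7} splits into {q0,q1,q3} and {q5,q6,q7}.
No further refinement is possible. Final partition (3 blocks): {q2,q4} | {q0,q1,q3} | {q5,q6,q7}.
q6 and q5 lie in the same block of the stable partition, so they are equivalent — no string distinguishes them.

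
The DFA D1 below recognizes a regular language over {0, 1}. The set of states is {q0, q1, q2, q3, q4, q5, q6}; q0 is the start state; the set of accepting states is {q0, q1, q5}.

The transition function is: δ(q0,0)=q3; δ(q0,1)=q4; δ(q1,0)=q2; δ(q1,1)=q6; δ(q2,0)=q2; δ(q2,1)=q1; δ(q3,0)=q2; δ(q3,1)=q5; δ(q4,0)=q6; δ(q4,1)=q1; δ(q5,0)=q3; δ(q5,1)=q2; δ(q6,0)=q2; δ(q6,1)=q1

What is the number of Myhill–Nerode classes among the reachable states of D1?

2

All states are reachable from the start state.
Start with accepting vs non-accepting: {q0,q1,q5} | {q2,q3,q4,q6}.
Stable partition: {q0,q1,q5} | {q2,q3,q4,q6} — 2 equivalence classes.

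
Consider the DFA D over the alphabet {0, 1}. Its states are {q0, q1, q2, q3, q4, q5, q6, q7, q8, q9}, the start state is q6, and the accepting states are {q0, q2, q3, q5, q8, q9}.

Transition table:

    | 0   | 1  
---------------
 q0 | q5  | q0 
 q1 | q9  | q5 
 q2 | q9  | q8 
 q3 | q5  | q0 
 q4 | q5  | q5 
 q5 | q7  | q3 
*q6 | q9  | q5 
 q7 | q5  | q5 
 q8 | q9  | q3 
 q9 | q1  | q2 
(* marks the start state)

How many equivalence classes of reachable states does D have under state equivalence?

3

First remove the unreachable states {q4}; 9 states remain.
P0 = {q0,q2,q3,q5,q8,q9} | {q1,q6,q7}.
Split {q0,q2,q3,q5,q8,q9} by δ(·,0) → {q0,q2,q3,q8} and {q5,q9}.
The partition is now stable with 3 blocks: {q0,q2,q3,q8} | {q1,q6,q7} | {q5,q9}.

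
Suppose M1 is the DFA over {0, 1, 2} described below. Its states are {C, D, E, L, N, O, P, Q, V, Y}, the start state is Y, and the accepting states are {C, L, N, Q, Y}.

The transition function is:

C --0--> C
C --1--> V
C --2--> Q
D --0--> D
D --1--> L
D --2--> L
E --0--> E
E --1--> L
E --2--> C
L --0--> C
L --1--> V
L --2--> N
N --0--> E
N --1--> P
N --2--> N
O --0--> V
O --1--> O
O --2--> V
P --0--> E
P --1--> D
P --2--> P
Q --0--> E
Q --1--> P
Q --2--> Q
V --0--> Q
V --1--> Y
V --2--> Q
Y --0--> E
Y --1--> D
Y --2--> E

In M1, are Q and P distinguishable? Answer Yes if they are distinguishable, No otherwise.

States {O} cannot be reached from the start state, so discard them.
Start with accepting vs non-accepting: {C,L,N,Q,Y} | {D,E,P,V}.
Split {C,L,N,Q,Y} by δ(·,0) → {N,Q,Y} and {C,L}.
On input 2, block {N,Q,Y} splits into {N,Q} and {Y}.
Split {D,E,P,V} by δ(·,0) → {D,E,P} and {V}.
Split {D,E,P} by δ(·,1) → {D,E} and {P}.
No further refinement is possible. Final partition (6 blocks): {N,Q} | {D,E} | {C,L} | {Y} | {V} | {P}.
Q and P end up in different blocks, so they are distinguishable. For instance, the string 'ε' is accepted from only Q.

Yes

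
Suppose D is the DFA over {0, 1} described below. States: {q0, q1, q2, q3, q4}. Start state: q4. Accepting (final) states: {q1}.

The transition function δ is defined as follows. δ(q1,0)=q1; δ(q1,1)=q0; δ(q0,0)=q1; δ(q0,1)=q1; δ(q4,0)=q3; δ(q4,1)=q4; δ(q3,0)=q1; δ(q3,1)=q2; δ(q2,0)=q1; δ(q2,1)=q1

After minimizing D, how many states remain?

P0 = {q1} | {q0,q2,q3,q4}.
Refine {q0,q2,q3,q4} on symbol 0: members go to different blocks, giving {q0,q2,q3} and {q4}.
Split {q0,q2,q3} by δ(·,1) → {q0,q2} and {q3}.
The partition is now stable with 4 blocks: {q1} | {q0,q2} | {q4} | {q3}.

4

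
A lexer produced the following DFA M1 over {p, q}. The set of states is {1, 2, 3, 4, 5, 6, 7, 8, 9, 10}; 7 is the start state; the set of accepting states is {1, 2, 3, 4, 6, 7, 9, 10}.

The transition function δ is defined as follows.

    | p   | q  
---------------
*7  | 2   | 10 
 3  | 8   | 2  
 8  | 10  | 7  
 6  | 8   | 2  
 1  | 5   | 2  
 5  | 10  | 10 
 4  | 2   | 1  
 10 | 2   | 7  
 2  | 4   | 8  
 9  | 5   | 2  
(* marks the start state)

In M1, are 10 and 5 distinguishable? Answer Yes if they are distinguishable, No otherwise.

Reachable states from the start: {1,2,4,5,7,8,10}. Unreachable: {3,6,9} — drop them.
Start with accepting vs non-accepting: {1,2,4,7,10} | {5,8}.
Split {1,2,4,7,10} by δ(·,p) → {2,4,7,10} and {1}.
Refine {2,4,7,10} on symbol q: members go to different blocks, giving {7,10} and {2} and {4}.
Stable partition: {7,10} | {5,8} | {1} | {2} | {4} — 5 equivalence classes.
10 and 5 end up in different blocks, so they are distinguishable. For instance, the string 'ε' is accepted from only 10.

Yes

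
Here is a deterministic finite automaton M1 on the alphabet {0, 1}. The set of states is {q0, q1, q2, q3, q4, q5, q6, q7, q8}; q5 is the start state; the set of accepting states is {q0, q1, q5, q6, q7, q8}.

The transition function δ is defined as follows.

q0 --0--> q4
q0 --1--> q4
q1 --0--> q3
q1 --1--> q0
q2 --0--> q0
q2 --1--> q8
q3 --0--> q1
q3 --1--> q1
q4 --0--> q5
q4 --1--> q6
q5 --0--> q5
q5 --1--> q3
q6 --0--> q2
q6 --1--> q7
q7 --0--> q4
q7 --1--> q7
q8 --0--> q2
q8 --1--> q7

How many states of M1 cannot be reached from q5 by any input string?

A breadth-first search from the start state visits every state.

0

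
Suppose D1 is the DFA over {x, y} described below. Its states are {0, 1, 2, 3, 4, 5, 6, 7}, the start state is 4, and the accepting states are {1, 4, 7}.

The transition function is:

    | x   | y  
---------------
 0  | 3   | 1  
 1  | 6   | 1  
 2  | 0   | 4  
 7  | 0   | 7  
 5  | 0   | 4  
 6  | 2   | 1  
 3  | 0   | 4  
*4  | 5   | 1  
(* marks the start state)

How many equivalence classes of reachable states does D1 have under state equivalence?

2

First remove the unreachable states {7}; 7 states remain.
Start with accepting vs non-accepting: {1,4} | {0,2,3,5,6}.
The partition is now stable with 2 blocks: {1,4} | {0,2,3,5,6}.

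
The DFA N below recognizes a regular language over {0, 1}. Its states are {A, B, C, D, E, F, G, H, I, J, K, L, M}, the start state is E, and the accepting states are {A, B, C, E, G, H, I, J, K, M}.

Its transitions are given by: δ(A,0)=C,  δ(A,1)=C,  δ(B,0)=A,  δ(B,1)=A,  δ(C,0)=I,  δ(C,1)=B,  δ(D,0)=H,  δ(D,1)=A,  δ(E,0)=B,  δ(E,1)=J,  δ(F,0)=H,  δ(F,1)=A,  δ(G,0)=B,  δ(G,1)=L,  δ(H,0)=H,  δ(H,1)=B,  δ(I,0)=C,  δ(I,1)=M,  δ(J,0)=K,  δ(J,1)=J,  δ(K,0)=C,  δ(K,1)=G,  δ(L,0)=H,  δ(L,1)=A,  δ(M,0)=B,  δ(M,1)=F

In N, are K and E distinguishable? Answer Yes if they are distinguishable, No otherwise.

Yes

Reachable states from the start: {A,B,C,E,F,G,H,I,J,K,L,M}. Unreachable: {D} — drop them.
Initial partition by acceptance: {A,B,C,E,G,H,I,J,K,M} | {F,L}.
On input 1, block {A,B,C,E,G,H,I,J,K,M} splits into {A,B,C,E,H,I,J,K} and {G,M}.
On input 1, block {A,B,C,E,H,I,J,K} splits into {A,B,C,E,H,J} and {I,K}.
Refine {A,B,C,E,H,J} on symbol 0: members go to different blocks, giving {A,B,E,H} and {C,J}.
Split {A,B,E,H} by δ(·,0) → {B,E,H} and {A}.
Split {B,E,H} by δ(·,0) → {E,H} and {B}.
Split {E,H} by δ(·,0) → {E} and {H}.
Refine {C,J} on symbol 1: members go to different blocks, giving {C} and {J}.
Stable partition: {E} | {F,L} | {G,M} | {I,K} | {C} | {A} | {B} | {H} | {J} — 9 equivalence classes.
K and E end up in different blocks, so they are distinguishable. For instance, the string '11' is accepted from only E.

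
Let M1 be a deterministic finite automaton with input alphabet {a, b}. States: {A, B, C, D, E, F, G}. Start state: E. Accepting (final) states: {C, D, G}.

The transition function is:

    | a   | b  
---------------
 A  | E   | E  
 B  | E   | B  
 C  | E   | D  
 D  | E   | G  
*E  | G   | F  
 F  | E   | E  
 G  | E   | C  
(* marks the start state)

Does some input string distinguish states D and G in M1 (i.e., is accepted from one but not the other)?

No

Reachable states from the start: {C,D,E,F,G}. Unreachable: {A,B} — drop them.
Initial partition by acceptance: {C,D,G} | {E,F}.
Split {E,F} by δ(·,a) → {E} and {F}.
The partition is now stable with 3 blocks: {C,D,G} | {E} | {F}.
D and G lie in the same block of the stable partition, so they are equivalent — no string distinguishes them.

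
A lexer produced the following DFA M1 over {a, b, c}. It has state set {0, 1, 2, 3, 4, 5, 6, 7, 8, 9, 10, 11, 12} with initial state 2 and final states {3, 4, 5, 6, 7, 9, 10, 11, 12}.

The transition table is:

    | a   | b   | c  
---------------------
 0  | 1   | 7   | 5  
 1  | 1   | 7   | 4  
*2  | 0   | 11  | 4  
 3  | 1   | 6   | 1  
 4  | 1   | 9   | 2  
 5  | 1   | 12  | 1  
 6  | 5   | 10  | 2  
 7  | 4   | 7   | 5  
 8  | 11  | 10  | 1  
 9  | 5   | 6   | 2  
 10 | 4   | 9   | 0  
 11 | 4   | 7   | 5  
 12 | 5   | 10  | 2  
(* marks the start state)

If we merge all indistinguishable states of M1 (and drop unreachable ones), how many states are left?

States {3,8} cannot be reached from the start state, so discard them.
Start with accepting vs non-accepting: {4,5,6,7,9,10,11,12} | {0,1,2}.
Refine {4,5,6,7,9,10,11,12} on symbol a: members go to different blocks, giving {6,7,9,10,11,12} and {4,5}.
Split {6,7,9,10,11,12} by δ(·,c) → {6,9,10,12} and {7,11}.
The partition is now stable with 4 blocks: {6,9,10,12} | {0,1,2} | {4,5} | {7,11}.

4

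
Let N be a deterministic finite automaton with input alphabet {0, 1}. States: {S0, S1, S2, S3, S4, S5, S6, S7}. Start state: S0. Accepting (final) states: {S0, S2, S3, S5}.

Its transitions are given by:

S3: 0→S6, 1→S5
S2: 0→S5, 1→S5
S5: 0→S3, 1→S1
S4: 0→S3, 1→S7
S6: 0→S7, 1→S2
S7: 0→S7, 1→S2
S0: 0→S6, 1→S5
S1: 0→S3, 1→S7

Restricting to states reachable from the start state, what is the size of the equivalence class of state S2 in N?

1

States {S4} cannot be reached from the start state, so discard them.
P0 = {S0,S2,S3,S5} | {S1,S6,S7}.
Split {S0,S2,S3,S5} by δ(·,0) → {S0,S3} and {S2,S5}.
Split {S1,S6,S7} by δ(·,0) → {S6,S7} and {S1}.
On input 0, block {S2,S5} splits into {S2} and {S5}.
Stable partition: {S0,S3} | {S6,S7} | {S2} | {S1} | {S5} — 5 equivalence classes.
The equivalence class containing S2 is {S2}, of size 1.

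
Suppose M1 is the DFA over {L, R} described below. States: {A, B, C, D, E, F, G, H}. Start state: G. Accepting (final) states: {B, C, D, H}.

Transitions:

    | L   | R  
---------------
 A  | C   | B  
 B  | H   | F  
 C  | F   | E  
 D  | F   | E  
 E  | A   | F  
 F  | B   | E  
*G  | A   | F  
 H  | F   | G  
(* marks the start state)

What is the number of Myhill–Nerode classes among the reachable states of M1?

Reachable states from the start: {A,B,C,E,F,G,H}. Unreachable: {D} — drop them.
Initial partition by acceptance: {B,C,H} | {A,E,F,G}.
Refine {B,C,H} on symbol L: members go to different blocks, giving {C,H} and {B}.
Refine {A,E,F,G} on symbol L: members go to different blocks, giving {E,G} and {A} and {F}.
No further refinement is possible. Final partition (5 blocks): {C,H} | {E,G} | {B} | {A} | {F}.

5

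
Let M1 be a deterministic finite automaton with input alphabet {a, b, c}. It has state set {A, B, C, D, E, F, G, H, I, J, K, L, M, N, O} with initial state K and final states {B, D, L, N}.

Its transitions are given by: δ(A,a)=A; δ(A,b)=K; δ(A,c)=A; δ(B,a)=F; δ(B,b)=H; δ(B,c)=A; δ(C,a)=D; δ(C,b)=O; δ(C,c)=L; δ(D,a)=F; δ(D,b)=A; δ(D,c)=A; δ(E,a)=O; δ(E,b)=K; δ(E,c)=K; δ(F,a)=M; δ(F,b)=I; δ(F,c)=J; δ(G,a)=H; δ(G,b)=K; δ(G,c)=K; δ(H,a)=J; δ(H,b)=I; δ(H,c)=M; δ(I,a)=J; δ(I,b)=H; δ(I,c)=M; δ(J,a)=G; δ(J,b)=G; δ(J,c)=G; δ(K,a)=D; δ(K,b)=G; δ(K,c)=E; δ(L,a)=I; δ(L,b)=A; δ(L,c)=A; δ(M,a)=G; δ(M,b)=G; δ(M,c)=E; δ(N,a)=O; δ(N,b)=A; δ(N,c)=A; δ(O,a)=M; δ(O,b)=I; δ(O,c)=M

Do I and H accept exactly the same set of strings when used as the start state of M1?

Reachable states from the start: {A,D,E,F,G,H,I,J,K,M,O}. Unreachable: {B,C,L,N} — drop them.
P0 = {D} | {A,E,F,G,H,I,J,K,M,O}.
On input a, block {A,E,F,G,H,I,J,K,M,O} splits into {A,E,F,G,H,I,J,M,O} and {K}.
On input b, block {A,E,F,G,H,I,J,M,O} splits into {F,H,I,J,M,O} and {A,E,G}.
Split {F,H,I,J,M,O} by δ(·,a) → {F,H,I,O} and {J,M}.
Split {A,E,G} by δ(·,a) → {E,G} and {A}.
The partition is now stable with 6 blocks: {D} | {F,H,I,O} | {K} | {E,G} | {J,M} | {A}.
I and H lie in the same block of the stable partition, so they are equivalent — no string distinguishes them.

Yes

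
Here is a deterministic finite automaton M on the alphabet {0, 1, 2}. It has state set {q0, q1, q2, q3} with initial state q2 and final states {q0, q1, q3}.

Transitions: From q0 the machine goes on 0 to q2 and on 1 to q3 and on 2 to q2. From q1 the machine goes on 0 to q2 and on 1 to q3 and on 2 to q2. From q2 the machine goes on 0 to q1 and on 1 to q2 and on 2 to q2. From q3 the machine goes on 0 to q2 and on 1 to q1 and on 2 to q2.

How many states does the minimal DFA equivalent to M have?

2

First remove the unreachable states {q0}; 3 states remain.
Initial partition by acceptance: {q1,q3} | {q2}.
Stable partition: {q1,q3} | {q2} — 2 equivalence classes.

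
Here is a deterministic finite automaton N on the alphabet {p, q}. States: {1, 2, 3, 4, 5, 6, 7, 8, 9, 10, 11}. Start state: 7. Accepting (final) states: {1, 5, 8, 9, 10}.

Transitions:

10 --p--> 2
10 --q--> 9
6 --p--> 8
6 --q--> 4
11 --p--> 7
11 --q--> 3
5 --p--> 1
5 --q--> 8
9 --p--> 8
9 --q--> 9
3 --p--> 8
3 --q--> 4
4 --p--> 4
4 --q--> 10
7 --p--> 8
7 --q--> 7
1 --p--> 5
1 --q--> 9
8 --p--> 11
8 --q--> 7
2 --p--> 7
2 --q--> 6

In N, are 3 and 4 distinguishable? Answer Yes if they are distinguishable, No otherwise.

Reachable states from the start: {2,3,4,6,7,8,9,10,11}. Unreachable: {1,5} — drop them.
Start with accepting vs non-accepting: {8,9,10} | {2,3,4,6,7,11}.
On input p, block {8,9,10} splits into {8,10} and {9}.
On input q, block {8,10} splits into {8} and {10}.
On input p, block {2,3,4,6,7,11} splits into {2,4,11} and {3,6,7}.
Split {2,4,11} by δ(·,p) → {2,11} and {4}.
On input q, block {3,6,7} splits into {3,6} and {7}.
No further refinement is possible. Final partition (7 blocks): {8} | {2,11} | {9} | {10} | {3,6} | {4} | {7}.
3 and 4 end up in different blocks, so they are distinguishable. For instance, the string 'p' is accepted from only 3.

Yes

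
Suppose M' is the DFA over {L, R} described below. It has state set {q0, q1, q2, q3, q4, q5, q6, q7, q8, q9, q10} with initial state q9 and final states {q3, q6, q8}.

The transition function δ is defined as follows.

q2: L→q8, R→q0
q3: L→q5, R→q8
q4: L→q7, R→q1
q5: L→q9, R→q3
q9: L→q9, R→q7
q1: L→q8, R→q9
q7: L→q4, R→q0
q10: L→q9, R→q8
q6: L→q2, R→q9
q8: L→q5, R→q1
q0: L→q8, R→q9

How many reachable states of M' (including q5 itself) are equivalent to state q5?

1

Reachable states from the start: {q0,q1,q3,q4,q5,q7,q8,q9}. Unreachable: {q2,q6,q10} — drop them.
P0 = {q3,q8} | {q0,q1,q4,q5,q7,q9}.
On input R, block {q3,q8} splits into {q3} and {q8}.
Refine {q0,q1,q4,q5,q7,q9} on symbol L: members go to different blocks, giving {q4,q5,q7,q9} and {q0,q1}.
Split {q4,q5,q7,q9} by δ(·,R) → {q4,q7} and {q5} and {q9}.
The partition is now stable with 6 blocks: {q3} | {q4,q7} | {q8} | {q0,q1} | {q5} | {q9}.
The equivalence class containing q5 is {q5}, of size 1.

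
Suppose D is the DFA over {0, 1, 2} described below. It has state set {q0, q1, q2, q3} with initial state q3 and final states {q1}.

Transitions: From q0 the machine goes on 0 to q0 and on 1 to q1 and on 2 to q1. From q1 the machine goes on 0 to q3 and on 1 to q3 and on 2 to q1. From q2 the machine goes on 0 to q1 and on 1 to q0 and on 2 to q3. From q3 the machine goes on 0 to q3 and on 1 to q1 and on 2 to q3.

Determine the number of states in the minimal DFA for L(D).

First remove the unreachable states {q0,q2}; 2 states remain.
Initial partition by acceptance: {q1} | {q3}.
The partition is now stable with 2 blocks: {q1} | {q3}.

2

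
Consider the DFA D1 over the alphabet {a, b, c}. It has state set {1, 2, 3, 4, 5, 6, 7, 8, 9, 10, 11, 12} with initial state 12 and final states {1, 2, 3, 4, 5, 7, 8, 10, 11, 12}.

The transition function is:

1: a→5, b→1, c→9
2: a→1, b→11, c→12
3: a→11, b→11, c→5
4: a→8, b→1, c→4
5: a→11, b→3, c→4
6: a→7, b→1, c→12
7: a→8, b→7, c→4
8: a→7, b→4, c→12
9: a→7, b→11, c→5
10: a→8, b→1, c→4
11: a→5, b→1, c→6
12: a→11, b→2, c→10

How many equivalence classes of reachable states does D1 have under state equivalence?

Start with accepting vs non-accepting: {1,2,3,4,5,7,8,10,11,12} | {6,9}.
Refine {1,2,3,4,5,7,8,10,11,12} on symbol c: members go to different blocks, giving {2,3,4,5,7,8,10,12} and {1,11}.
On input a, block {2,3,4,5,7,8,10,12} splits into {2,3,5,12} and {4,7,8,10}.
Split {2,3,5,12} by δ(·,b) → {2,3} and {5,12}.
On input b, block {4,7,8,10} splits into {4,10} and {7,8}.
On input b, block {7,8} splits into {7} and {8}.
Stable partition: {2,3} | {6,9} | {1,11} | {4,10} | {5,12} | {7} | {8} — 7 equivalence classes.

7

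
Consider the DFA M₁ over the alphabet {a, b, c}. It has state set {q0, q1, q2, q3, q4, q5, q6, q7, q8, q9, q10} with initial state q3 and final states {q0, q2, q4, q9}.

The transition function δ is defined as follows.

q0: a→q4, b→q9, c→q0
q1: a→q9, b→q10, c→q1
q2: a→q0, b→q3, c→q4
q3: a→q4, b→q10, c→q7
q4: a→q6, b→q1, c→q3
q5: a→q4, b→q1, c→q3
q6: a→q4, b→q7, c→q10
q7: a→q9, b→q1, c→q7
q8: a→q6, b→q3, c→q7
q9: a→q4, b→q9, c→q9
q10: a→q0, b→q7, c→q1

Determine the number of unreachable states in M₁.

3

Starting at q3 and following transitions, the reachable set is {q0, q1, q3, q4, q6, q7, q9, q10}. That leaves q2, q5, q8 unreachable — 3 in total.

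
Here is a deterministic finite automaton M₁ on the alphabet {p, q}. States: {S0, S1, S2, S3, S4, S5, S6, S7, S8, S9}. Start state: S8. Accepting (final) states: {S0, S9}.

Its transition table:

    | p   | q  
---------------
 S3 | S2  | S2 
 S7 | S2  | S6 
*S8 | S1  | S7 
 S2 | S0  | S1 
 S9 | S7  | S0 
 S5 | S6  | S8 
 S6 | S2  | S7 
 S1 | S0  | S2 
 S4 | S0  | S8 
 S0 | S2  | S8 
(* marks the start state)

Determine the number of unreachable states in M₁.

4

BFS from S8 reaches {S0, S1, S2, S6, S7, S8}; the 4 state(s) S3, S4, S5, S9 are never visited.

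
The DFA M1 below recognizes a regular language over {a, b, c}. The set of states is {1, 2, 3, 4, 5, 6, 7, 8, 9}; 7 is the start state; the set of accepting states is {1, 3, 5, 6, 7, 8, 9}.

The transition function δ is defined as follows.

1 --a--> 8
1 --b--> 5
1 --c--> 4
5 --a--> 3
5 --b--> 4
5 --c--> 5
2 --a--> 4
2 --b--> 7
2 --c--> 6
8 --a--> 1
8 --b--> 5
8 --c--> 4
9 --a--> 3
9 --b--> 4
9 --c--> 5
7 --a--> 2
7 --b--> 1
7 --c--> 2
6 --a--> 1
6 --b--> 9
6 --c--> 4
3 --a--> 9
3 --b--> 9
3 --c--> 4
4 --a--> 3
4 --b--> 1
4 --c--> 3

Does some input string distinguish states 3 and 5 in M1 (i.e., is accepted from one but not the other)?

Yes

Initial partition by acceptance: {1,3,5,6,7,8,9} | {2,4}.
Refine {1,3,5,6,7,8,9} on symbol a: members go to different blocks, giving {1,3,5,6,8,9} and {7}.
On input b, block {1,3,5,6,8,9} splits into {1,3,6,8} and {5,9}.
Refine {1,3,6,8} on symbol a: members go to different blocks, giving {1,6,8} and {3}.
Refine {2,4} on symbol a: members go to different blocks, giving {2} and {4}.
No further refinement is possible. Final partition (6 blocks): {1,6,8} | {2} | {7} | {5,9} | {3} | {4}.
3 and 5 end up in different blocks, so they are distinguishable. For instance, the string 'b' is accepted from only 3.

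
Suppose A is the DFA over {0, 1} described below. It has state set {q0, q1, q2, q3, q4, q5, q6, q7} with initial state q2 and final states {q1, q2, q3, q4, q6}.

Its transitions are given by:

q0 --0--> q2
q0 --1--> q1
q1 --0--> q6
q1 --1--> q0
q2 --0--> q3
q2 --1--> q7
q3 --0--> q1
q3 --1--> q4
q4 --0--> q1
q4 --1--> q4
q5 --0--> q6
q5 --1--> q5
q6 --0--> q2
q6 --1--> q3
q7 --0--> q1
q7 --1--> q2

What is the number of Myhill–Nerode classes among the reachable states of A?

States {q5} cannot be reached from the start state, so discard them.
P0 = {q1,q2,q3,q4,q6} | {q0,q7}.
Split {q1,q2,q3,q4,q6} by δ(·,1) → {q3,q4,q6} and {q1,q2}.
Stable partition: {q3,q4,q6} | {q0,q7} | {q1,q2} — 3 equivalence classes.

3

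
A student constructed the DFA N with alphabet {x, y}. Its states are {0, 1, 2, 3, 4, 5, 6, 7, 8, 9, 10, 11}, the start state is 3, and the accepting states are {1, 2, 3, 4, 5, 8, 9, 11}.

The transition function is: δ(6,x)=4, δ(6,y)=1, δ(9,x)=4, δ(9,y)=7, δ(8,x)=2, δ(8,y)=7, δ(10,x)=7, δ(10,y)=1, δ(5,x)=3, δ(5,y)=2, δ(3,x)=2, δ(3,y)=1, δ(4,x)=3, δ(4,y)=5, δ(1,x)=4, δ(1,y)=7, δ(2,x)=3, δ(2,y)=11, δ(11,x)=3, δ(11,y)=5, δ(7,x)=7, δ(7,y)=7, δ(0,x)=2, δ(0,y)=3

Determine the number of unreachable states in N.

Starting at 3 and following transitions, the reachable set is {1, 2, 3, 4, 5, 7, 11}. That leaves 0, 6, 8, 9, 10 unreachable — 5 in total.

5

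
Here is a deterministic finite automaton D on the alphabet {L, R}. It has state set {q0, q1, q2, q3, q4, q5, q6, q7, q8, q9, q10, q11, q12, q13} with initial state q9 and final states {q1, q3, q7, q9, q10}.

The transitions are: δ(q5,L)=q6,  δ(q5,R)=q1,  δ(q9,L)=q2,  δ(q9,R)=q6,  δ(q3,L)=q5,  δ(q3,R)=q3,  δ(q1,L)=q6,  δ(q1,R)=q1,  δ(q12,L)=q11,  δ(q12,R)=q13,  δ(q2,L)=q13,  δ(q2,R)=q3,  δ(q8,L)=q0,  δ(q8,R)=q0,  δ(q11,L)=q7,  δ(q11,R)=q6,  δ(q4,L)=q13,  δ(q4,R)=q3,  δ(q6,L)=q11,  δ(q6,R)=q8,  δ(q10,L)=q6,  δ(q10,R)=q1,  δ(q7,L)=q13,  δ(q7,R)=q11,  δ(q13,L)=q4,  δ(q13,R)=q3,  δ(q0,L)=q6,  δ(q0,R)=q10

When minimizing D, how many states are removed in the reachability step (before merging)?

1

BFS from q9 reaches {q0, q1, q2, q3, q4, q5, q6, q7, q8, q9, q10, q11, q13}; the 1 state(s) q12 are never visited.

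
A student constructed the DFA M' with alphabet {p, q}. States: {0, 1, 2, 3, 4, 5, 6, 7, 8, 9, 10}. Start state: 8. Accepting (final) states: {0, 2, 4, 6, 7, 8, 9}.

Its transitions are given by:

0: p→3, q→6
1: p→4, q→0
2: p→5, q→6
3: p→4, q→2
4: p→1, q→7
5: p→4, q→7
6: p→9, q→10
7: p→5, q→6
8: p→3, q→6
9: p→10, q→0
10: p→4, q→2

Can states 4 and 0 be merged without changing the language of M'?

No

Every state is reachable, so we keep all 11.
Start with accepting vs non-accepting: {0,2,4,6,7,8,9} | {1,3,5,10}.
Refine {0,2,4,6,7,8,9} on symbol p: members go to different blocks, giving {0,2,4,7,8,9} and {6}.
On input q, block {0,2,4,7,8,9} splits into {0,2,7,8} and {4,9}.
No further refinement is possible. Final partition (4 blocks): {0,2,7,8} | {1,3,5,10} | {6} | {4,9}.
4 and 0 end up in different blocks, so they are distinguishable. For instance, the string 'qp' is accepted from only 0.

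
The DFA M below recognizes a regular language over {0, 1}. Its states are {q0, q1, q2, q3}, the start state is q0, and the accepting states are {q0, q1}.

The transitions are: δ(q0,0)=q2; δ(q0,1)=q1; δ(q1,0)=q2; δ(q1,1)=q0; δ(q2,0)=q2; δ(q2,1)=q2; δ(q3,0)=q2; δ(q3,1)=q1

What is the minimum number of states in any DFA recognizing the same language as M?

2

Reachable states from the start: {q0,q1,q2}. Unreachable: {q3} — drop them.
P0 = {q0,q1} | {q2}.
No further refinement is possible. Final partition (2 blocks): {q0,q1} | {q2}.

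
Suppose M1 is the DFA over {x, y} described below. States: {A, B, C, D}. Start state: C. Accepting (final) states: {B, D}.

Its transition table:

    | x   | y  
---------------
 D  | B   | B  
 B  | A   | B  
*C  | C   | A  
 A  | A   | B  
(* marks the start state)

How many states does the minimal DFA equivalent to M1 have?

First remove the unreachable states {D}; 3 states remain.
Start with accepting vs non-accepting: {B} | {A,C}.
Split {A,C} by δ(·,y) → {A} and {C}.
No further refinement is possible. Final partition (3 blocks): {B} | {A} | {C}.

3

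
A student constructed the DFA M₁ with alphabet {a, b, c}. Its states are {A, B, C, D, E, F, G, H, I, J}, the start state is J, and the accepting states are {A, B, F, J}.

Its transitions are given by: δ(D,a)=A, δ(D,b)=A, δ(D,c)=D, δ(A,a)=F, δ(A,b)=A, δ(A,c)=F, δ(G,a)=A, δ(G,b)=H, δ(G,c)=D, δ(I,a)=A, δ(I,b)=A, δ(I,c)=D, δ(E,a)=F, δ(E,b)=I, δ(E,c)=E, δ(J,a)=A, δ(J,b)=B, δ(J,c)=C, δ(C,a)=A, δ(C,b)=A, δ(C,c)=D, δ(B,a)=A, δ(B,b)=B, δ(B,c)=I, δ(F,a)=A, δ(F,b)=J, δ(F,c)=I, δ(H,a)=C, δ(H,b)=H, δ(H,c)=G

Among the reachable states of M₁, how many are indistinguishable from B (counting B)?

3

First remove the unreachable states {E,G,H}; 7 states remain.
P0 = {A,B,F,J} | {C,D,I}.
Split {A,B,F,J} by δ(·,c) → {B,F,J} and {A}.
The partition is now stable with 3 blocks: {B,F,J} | {C,D,I} | {A}.
The equivalence class containing B is {B,F,J}, of size 3.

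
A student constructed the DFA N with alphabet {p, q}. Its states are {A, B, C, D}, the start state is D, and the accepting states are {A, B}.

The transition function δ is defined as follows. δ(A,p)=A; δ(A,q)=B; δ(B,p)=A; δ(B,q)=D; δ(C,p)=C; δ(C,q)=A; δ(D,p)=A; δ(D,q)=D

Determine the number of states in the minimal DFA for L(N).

3

First remove the unreachable states {C}; 3 states remain.
Start with accepting vs non-accepting: {A,B} | {D}.
Split {A,B} by δ(·,q) → {A} and {B}.
The partition is now stable with 3 blocks: {A} | {D} | {B}.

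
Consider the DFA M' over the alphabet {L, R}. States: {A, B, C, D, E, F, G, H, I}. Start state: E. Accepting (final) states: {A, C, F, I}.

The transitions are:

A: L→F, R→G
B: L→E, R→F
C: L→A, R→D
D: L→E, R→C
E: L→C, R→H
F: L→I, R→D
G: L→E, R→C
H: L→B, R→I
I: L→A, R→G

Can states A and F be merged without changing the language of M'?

Yes

Initial partition by acceptance: {A,C,F,I} | {B,D,E,G,H}.
On input L, block {B,D,E,G,H} splits into {B,D,G,H} and {E}.
Split {B,D,G,H} by δ(·,L) → {B,D,G} and {H}.
No further refinement is possible. Final partition (4 blocks): {A,C,F,I} | {B,D,G} | {E} | {H}.
A and F lie in the same block of the stable partition, so they are equivalent — no string distinguishes them.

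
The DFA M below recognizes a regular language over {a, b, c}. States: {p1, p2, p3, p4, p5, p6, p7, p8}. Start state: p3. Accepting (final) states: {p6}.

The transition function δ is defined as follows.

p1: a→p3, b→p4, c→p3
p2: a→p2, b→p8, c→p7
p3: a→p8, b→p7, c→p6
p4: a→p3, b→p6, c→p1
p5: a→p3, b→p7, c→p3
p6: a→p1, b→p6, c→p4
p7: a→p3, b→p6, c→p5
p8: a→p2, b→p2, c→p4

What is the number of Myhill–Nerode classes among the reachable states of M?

5

All states are reachable from the start state.
P0 = {p6} | {p1,p2,p3,p4,p5,p7,p8}.
Split {p1,p2,p3,p4,p5,p7,p8} by δ(·,b) → {p1,p2,p3,p5,p8} and {p4,p7}.
Refine {p1,p2,p3,p5,p8} on symbol b: members go to different blocks, giving {p1,p3,p5} and {p2,p8}.
Split {p1,p3,p5} by δ(·,a) → {p1,p5} and {p3}.
No further refinement is possible. Final partition (5 blocks): {p6} | {p1,p5} | {p4,p7} | {p2,p8} | {p3}.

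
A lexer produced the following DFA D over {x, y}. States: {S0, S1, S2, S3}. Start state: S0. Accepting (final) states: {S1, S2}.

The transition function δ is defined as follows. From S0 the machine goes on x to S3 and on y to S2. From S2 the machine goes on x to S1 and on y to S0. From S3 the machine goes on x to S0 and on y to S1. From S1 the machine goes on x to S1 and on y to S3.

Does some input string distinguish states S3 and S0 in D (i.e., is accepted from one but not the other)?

Every state is reachable, so we keep all 4.
P0 = {S1,S2} | {S0,S3}.
No further refinement is possible. Final partition (2 blocks): {S1,S2} | {S0,S3}.
S3 and S0 lie in the same block of the stable partition, so they are equivalent — no string distinguishes them.

No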